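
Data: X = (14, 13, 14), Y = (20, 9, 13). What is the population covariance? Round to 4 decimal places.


Cov = (1/n)*sum((xi-xbar)(yi-ybar))
n = 3, xbar = 41/3 ≈ 13.666667, ybar = 42/3 = 14
sum((xi-xbar)(yi-ybar)) = 5
Cov = 5 / 3 = 5/3 ≈ 1.666667

1.6667


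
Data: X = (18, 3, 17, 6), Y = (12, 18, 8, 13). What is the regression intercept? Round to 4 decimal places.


a = ybar - b*xbar, where b = sum((xi-xbar)(yi-ybar)) / sum((xi-xbar)^2)
n = 4, xbar = 44/4 = 11, ybar = 51/4 = 12.75
Sxy = sum((xi-xbar)(yi-ybar)) = -77
Sxx = sum((xi-xbar)^2) = 174
b = Sxy / Sxx = -77/174 ≈ -0.442529
a = 12.75 - (-0.442529) * 11 = 6131/348 ≈ 17.617816

17.6178


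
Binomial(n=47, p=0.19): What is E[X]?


E[X] = n*p = 47 * 0.19 = 8.93

8.93


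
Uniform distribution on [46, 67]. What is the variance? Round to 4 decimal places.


Var = (b-a)^2 / 12
(b-a)^2 = (67 - 46)^2 = 441
Var = 441/12 = 36.75

36.7500


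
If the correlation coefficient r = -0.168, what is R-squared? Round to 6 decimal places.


R^2 = r^2 = (-0.168)^2 = 0.028224

0.028224


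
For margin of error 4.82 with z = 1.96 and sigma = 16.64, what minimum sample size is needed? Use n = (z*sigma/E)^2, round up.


z*sigma/E = 1.96 * 16.64 / 4.82 = 40768/6025 ≈ 6.766473
(z*sigma/E)^2 ≈ 45.785157
round up: n = 46

46


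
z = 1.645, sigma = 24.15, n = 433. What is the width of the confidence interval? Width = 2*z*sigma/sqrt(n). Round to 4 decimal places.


width = 2*z*sigma/sqrt(n)
2*z*sigma = 2 * 1.645 * 24.15 = 79.4535
sqrt(433) ≈ 20.808652
width = 79.4535 / 20.808652 ≈ 3.818292

3.8183


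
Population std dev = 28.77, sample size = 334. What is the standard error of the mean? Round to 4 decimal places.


SE = sigma / sqrt(n)
sqrt(334) ≈ 18.275667
SE = 28.77 / 18.275667 ≈ 1.574224

1.5742


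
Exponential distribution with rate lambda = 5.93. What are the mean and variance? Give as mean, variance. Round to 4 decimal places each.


mean = 1/lam, var = 1/lam^2
mean = 1 / 5.93 = 100/593 ≈ 0.168634
lam^2 = 5.93^2 = 35.1649
var = 1 / 35.1649 ≈ 0.028437

0.1686, 0.0284


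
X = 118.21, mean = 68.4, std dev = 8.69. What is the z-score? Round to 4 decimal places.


z = (X - mu) / sigma
X - mu = 118.21 - 68.4 = 49.81
z = 49.81 / 8.69 = 4981/869 ≈ 5.731876

5.7319


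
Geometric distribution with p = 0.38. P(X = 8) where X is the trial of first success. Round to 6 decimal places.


P = (1-p)^(k-1) * p
(1-p)^(k-1) = 0.62^7 ≈ 0.03521615
P = 0.03521615 * 0.38 ≈ 0.01338214

0.013382


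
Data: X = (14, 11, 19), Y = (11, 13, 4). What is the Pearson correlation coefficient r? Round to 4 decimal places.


r = sum((xi-xbar)(yi-ybar)) / sqrt(sum((xi-xbar)^2) * sum((yi-ybar)^2))
n = 3, xbar = 44/3 ≈ 14.666667, ybar = 28/3 ≈ 9.333333
Sxy = sum((xi-xbar)(yi-ybar)) = -113/3 ≈ -37.666667
Sxx = sum((xi-xbar)^2) = 98/3 ≈ 32.666667
Syy = sum((yi-ybar)^2) = 134/3 ≈ 44.666667
sqrt(Sxx*Syy) ≈ 38.198313
r = Sxy / sqrt(Sxx*Syy) = -37.666667 / 38.198313 ≈ -0.986082

-0.9861


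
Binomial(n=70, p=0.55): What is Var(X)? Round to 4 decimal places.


Var = n*p*(1-p) = 70 * 0.55 * 0.45 = 17.325

17.3250


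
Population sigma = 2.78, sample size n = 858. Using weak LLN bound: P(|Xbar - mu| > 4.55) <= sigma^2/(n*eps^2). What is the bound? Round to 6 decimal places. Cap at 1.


bound = min(1, sigma^2/(n*eps^2))
sigma^2 = 2.78^2 = 7.7284
n*eps^2 = 858 * 4.55^2 = 858 * 20.7025 = 17762.745
sigma^2/(n*eps^2) = 7.7284 / 17762.745 ≈ 0.00043509

0.000435


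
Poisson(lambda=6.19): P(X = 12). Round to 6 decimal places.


P = e^(-lam) * lam^k / k!
e^(-6.19) ≈ 0.002049827
lam^k = 6.19^12 ≈ 3164373859.779725
k! = 12! = 479001600
P = 0.002049827 * 3164373859.779725 / 479001600 ≈ 0.013542

0.013542


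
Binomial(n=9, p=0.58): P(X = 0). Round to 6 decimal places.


P = C(n,k) * p^k * (1-p)^(n-k)
C(9,0) = 1
p^k = 0.58^0 = 1
(1-p)^(n-k) = 0.42^9 ≈ 0.0004066714
P = 1 * 1 * 0.0004066714 ≈ 0.000407

0.000407


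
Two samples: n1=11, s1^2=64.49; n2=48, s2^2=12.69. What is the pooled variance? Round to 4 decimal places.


sp^2 = ((n1-1)*s1^2 + (n2-1)*s2^2)/(n1+n2-2)
(n1-1)*s1^2 = 10 * 64.49 = 644.9
(n2-1)*s2^2 = 47 * 12.69 = 596.43
numerator = 644.9 + 596.43 = 1241.33
n1+n2-2 = 57
sp^2 = 1241.33 / 57 = 124133/5700 ≈ 21.777719

21.7777


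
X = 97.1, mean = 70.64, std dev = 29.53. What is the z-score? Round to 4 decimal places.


z = (X - mu) / sigma
X - mu = 97.1 - 70.64 = 26.46
z = 26.46 / 29.53 = 2646/2953 ≈ 0.896038

0.8960


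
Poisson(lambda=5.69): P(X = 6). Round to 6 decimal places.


P = e^(-lam) * lam^k / k!
e^(-5.69) ≈ 0.003379593
lam^k = 5.69^6 ≈ 33937.011716
k! = 6! = 720
P = 0.003379593 * 33937.011716 / 720 ≈ 0.159296

0.159296


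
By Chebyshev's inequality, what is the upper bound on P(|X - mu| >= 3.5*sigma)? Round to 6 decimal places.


P <= 1/k^2
k^2 = 3.5^2 = 12.25
1/k^2 = 1 / 12.25 = 4/49 ≈ 0.08163265

0.081633


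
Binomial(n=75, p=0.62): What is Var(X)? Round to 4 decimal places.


Var = n*p*(1-p) = 75 * 0.62 * 0.38 = 17.67

17.6700


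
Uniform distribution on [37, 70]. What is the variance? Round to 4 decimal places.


Var = (b-a)^2 / 12
(b-a)^2 = (70 - 37)^2 = 1089
Var = 1089/12 = 90.75

90.7500


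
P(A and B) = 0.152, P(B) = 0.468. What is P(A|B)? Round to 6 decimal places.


P(A|B) = P(A and B) / P(B) = 0.152 / 0.468 = 38/117 ≈ 0.32478632

0.324786


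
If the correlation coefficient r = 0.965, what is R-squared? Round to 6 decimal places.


R^2 = r^2 = (0.965)^2 = 0.931225

0.931225


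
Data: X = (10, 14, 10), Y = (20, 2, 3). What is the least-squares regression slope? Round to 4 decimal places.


b = sum((xi-xbar)(yi-ybar)) / sum((xi-xbar)^2)
n = 3, xbar = 34/3 ≈ 11.333333, ybar = 25/3 ≈ 8.333333
Sxy = sum((xi-xbar)(yi-ybar)) = -76/3 ≈ -25.333333
Sxx = sum((xi-xbar)^2) = 32/3 ≈ 10.666667
b = Sxy / Sxx = -2.375

-2.3750


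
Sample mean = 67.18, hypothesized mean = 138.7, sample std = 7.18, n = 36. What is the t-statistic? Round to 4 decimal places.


t = (xbar - mu0) / (s/sqrt(n))
xbar - mu0 = 67.18 - 138.7 = -71.52
sqrt(36) = 6
s/sqrt(n) = 7.18 / 6 = 359/300 ≈ 1.19666667
t = -71.52 / 1.19666667 = -21456/359 ≈ -59.766017

-59.7660


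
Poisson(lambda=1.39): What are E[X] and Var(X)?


E[X] = Var(X) = lambda = 1.39

1.39, 1.39


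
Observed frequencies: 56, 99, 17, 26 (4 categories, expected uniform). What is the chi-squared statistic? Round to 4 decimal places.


chi2 = sum((O-E)^2/E), E = total/4
total = 198, E = 198/4 = 49.5
(56 - 49.5)^2 / 49.5 = 42.25 / 49.5 = 169/198 ≈ 0.853535
(99 - 49.5)^2 / 49.5 = 2450.25 / 49.5 = 49.5
(17 - 49.5)^2 / 49.5 = 1056.25 / 49.5 = 4225/198 ≈ 21.338384
(26 - 49.5)^2 / 49.5 = 552.25 / 49.5 = 2209/198 ≈ 11.156566
chi2 = 2734/33 ≈ 82.848485

82.8485


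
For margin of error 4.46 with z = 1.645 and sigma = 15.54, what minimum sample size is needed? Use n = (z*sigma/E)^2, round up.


z*sigma/E = 1.645 * 15.54 / 4.46 ≈ 5.731682
(z*sigma/E)^2 ≈ 32.852174
round up: n = 33

33


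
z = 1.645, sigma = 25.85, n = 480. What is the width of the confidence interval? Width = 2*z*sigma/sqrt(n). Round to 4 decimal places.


width = 2*z*sigma/sqrt(n)
2*z*sigma = 2 * 1.645 * 25.85 = 85.0465
sqrt(480) ≈ 21.908902
width = 85.0465 / 21.908902 ≈ 3.881824

3.8818


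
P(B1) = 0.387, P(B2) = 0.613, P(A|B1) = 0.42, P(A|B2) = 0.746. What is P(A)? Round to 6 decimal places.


P(A) = P(A|B1)*P(B1) + P(A|B2)*P(B2)
P(A|B1)*P(B1) = 0.42 * 0.387 = 0.16254
P(A|B2)*P(B2) = 0.746 * 0.613 = 0.457298
P(A) = 0.16254 + 0.457298 = 0.619838

0.619838


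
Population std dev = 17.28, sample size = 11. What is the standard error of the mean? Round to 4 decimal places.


SE = sigma / sqrt(n)
sqrt(11) ≈ 3.316625
SE = 17.28 / 3.316625 ≈ 5.210116

5.2101


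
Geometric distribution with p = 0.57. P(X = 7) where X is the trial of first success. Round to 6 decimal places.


P = (1-p)^(k-1) * p
(1-p)^(k-1) = 0.43^6 ≈ 0.006321363
P = 0.006321363 * 0.57 ≈ 0.003603177

0.003603


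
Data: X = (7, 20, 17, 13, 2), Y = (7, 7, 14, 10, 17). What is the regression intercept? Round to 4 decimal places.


a = ybar - b*xbar, where b = sum((xi-xbar)(yi-ybar)) / sum((xi-xbar)^2)
n = 5, xbar = 59/5 = 11.8, ybar = 55/5 = 11
Sxy = sum((xi-xbar)(yi-ybar)) = -58
Sxx = sum((xi-xbar)^2) = 214.8
b = Sxy / Sxx = -145/537 ≈ -0.270019
a = 11 - (-0.270019) * 11.8 = 7618/537 ≈ 14.186220

14.1862


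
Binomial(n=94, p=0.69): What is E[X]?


E[X] = n*p = 94 * 0.69 = 64.86

64.86


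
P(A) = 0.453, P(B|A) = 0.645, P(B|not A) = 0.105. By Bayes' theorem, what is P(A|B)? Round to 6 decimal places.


P(A|B) = P(B|A)*P(A) / P(B), P(B) = P(B|A)*P(A) + P(B|not A)*P(not A)
P(B|A)*P(A) = 0.645 * 0.453 = 0.292185
P(B|not A)*P(not A) = 0.105 * 0.547 = 0.057435
P(B) = 0.292185 + 0.057435 = 0.34962
P(A|B) = 0.292185 / 0.34962 ≈ 0.83572164

0.835722


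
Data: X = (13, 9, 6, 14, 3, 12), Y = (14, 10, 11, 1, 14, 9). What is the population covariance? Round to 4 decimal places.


Cov = (1/n)*sum((xi-xbar)(yi-ybar))
n = 6, xbar = 57/6 = 9.5, ybar = 59/6 ≈ 9.833333
sum((xi-xbar)(yi-ybar)) = -58.5
Cov = -58.5 / 6 = -9.75

-9.7500


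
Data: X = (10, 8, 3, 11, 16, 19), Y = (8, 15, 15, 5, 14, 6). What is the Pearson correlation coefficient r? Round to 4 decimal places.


r = sum((xi-xbar)(yi-ybar)) / sqrt(sum((xi-xbar)^2) * sum((yi-ybar)^2))
n = 6, xbar = 67/6 ≈ 11.166667, ybar = 63/6 = 10.5
Sxy = sum((xi-xbar)(yi-ybar)) = -65.5
Sxx = sum((xi-xbar)^2) = 977/6 ≈ 162.833333
Syy = sum((yi-ybar)^2) = 109.5
sqrt(Sxx*Syy) ≈ 133.529959
r = Sxy / sqrt(Sxx*Syy) = -65.5 / 133.529959 ≈ -0.490527

-0.4905


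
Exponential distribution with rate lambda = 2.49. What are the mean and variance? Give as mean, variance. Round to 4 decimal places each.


mean = 1/lam, var = 1/lam^2
mean = 1 / 2.49 = 100/249 ≈ 0.401606
lam^2 = 2.49^2 = 6.2001
var = 1 / 6.2001 ≈ 0.161288

0.4016, 0.1613


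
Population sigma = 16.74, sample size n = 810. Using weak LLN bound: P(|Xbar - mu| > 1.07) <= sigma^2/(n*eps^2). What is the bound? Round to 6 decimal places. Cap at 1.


bound = min(1, sigma^2/(n*eps^2))
sigma^2 = 16.74^2 = 280.2276
n*eps^2 = 810 * 1.07^2 = 810 * 1.1449 = 927.369
sigma^2/(n*eps^2) = 280.2276 / 927.369 ≈ 0.30217486

0.302175


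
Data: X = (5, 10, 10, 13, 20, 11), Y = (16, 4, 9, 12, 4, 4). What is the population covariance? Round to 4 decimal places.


Cov = (1/n)*sum((xi-xbar)(yi-ybar))
n = 6, xbar = 69/6 = 11.5, ybar = 49/6 ≈ 8.166667
sum((xi-xbar)(yi-ybar)) = -73.5
Cov = -73.5 / 6 = -12.25

-12.2500


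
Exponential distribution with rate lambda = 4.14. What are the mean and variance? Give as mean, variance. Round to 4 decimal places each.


mean = 1/lam, var = 1/lam^2
mean = 1 / 4.14 = 50/207 ≈ 0.241546
lam^2 = 4.14^2 = 17.1396
var = 1 / 17.1396 ≈ 0.058344

0.2415, 0.0583


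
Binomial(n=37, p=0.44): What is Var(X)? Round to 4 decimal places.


Var = n*p*(1-p) = 37 * 0.44 * 0.56 = 9.1168

9.1168


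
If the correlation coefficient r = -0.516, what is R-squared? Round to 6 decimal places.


R^2 = r^2 = (-0.516)^2 = 0.266256

0.266256


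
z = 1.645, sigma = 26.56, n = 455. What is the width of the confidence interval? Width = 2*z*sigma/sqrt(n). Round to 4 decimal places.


width = 2*z*sigma/sqrt(n)
2*z*sigma = 2 * 1.645 * 26.56 = 87.3824
sqrt(455) ≈ 21.330729
width = 87.3824 / 21.330729 ≈ 4.096550

4.0966


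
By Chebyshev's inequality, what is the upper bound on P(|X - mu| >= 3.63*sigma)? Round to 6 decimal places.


P <= 1/k^2
k^2 = 3.63^2 = 13.1769
1/k^2 = 1 / 13.1769 ≈ 0.07589038

0.075890


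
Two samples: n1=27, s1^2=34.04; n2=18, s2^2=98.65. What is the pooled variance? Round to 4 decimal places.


sp^2 = ((n1-1)*s1^2 + (n2-1)*s2^2)/(n1+n2-2)
(n1-1)*s1^2 = 26 * 34.04 = 885.04
(n2-1)*s2^2 = 17 * 98.65 = 1677.05
numerator = 885.04 + 1677.05 = 2562.09
n1+n2-2 = 43
sp^2 = 2562.09 / 43 = 256209/4300 ≈ 59.583488

59.5835


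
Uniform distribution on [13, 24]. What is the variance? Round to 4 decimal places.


Var = (b-a)^2 / 12
(b-a)^2 = (24 - 13)^2 = 121
Var = 121/12 ≈ 10.083333

10.0833


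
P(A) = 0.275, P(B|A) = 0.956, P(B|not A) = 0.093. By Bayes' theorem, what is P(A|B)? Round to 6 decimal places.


P(A|B) = P(B|A)*P(A) / P(B), P(B) = P(B|A)*P(A) + P(B|not A)*P(not A)
P(B|A)*P(A) = 0.956 * 0.275 = 0.2629
P(B|not A)*P(not A) = 0.093 * 0.725 = 0.067425
P(B) = 0.2629 + 0.067425 = 0.330325
P(A|B) = 0.2629 / 0.330325 ≈ 0.79588284

0.795883


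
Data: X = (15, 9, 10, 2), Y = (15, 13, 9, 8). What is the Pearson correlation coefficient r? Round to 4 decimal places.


r = sum((xi-xbar)(yi-ybar)) / sqrt(sum((xi-xbar)^2) * sum((yi-ybar)^2))
n = 4, xbar = 36/4 = 9, ybar = 45/4 = 11.25
Sxy = sum((xi-xbar)(yi-ybar)) = 43
Sxx = sum((xi-xbar)^2) = 86
Syy = sum((yi-ybar)^2) = 32.75
sqrt(Sxx*Syy) ≈ 53.070708
r = Sxy / sqrt(Sxx*Syy) = 43 / 53.070708 ≈ 0.810240

0.8102


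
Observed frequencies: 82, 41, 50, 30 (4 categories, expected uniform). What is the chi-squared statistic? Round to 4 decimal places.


chi2 = sum((O-E)^2/E), E = total/4
total = 203, E = 203/4 = 50.75
(82 - 50.75)^2 / 50.75 = 976.5625 / 50.75 = 15625/812 ≈ 19.242611
(41 - 50.75)^2 / 50.75 = 95.0625 / 50.75 = 1521/812 ≈ 1.873153
(50 - 50.75)^2 / 50.75 = 0.5625 / 50.75 = 9/812 ≈ 0.011084
(30 - 50.75)^2 / 50.75 = 430.5625 / 50.75 = 6889/812 ≈ 8.483990
chi2 = 6011/203 ≈ 29.610837

29.6108


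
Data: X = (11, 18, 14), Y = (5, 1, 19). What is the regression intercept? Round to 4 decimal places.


a = ybar - b*xbar, where b = sum((xi-xbar)(yi-ybar)) / sum((xi-xbar)^2)
n = 3, xbar = 43/3 ≈ 14.333333, ybar = 25/3 ≈ 8.333333
Sxy = sum((xi-xbar)(yi-ybar)) = -58/3 ≈ -19.333333
Sxx = sum((xi-xbar)^2) = 74/3 ≈ 24.666667
b = Sxy / Sxx = -29/37 ≈ -0.783784
a = 8.333333 - (-0.783784) * 14.333333 = 724/37 ≈ 19.567568

19.5676


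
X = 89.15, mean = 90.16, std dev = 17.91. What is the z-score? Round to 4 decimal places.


z = (X - mu) / sigma
X - mu = 89.15 - 90.16 = -1.01
z = -1.01 / 17.91 = -101/1791 ≈ -0.056393

-0.0564


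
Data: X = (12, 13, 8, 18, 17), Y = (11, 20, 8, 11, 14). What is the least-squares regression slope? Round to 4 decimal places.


b = sum((xi-xbar)(yi-ybar)) / sum((xi-xbar)^2)
n = 5, xbar = 68/5 = 13.6, ybar = 64/5 = 12.8
Sxy = sum((xi-xbar)(yi-ybar)) = 21.6
Sxx = sum((xi-xbar)^2) = 65.2
b = Sxy / Sxx = 54/163 ≈ 0.331288

0.3313


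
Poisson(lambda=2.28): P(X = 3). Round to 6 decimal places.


P = e^(-lam) * lam^k / k!
e^(-2.28) ≈ 0.1022842
lam^k = 2.28^3 = 11.852352
k! = 3! = 6
P = 0.1022842 * 11.852352 / 6 ≈ 0.202051

0.202051


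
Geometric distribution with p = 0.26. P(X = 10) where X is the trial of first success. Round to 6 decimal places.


P = (1-p)^(k-1) * p
(1-p)^(k-1) = 0.74^9 ≈ 0.06654041
P = 0.06654041 * 0.26 ≈ 0.01730051

0.017301


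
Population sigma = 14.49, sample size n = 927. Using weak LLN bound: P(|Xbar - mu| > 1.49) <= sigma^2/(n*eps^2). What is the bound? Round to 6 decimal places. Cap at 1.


bound = min(1, sigma^2/(n*eps^2))
sigma^2 = 14.49^2 = 209.9601
n*eps^2 = 927 * 1.49^2 = 927 * 2.2201 = 2058.0327
sigma^2/(n*eps^2) = 209.9601 / 2058.0327 ≈ 0.10201981

0.102020


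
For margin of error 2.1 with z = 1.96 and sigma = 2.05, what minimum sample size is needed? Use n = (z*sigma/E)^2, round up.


z*sigma/E = 1.96 * 2.05 / 2.1 = 287/150 ≈ 1.913333
(z*sigma/E)^2 ≈ 3.660844
round up: n = 4

4


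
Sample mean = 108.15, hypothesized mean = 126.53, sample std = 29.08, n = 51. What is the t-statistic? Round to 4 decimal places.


t = (xbar - mu0) / (s/sqrt(n))
xbar - mu0 = 108.15 - 126.53 = -18.38
sqrt(51) ≈ 7.14142843
s/sqrt(n) = 29.08 / 7.14142843 ≈ 4.07201448
t = -18.38 / 4.07201448 ≈ -4.513736

-4.5137


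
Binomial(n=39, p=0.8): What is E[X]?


E[X] = n*p = 39 * 0.8 = 31.2

31.2


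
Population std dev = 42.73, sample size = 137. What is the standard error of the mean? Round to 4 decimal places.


SE = sigma / sqrt(n)
sqrt(137) ≈ 11.704700
SE = 42.73 / 11.704700 ≈ 3.650670

3.6507


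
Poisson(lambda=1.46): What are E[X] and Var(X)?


E[X] = Var(X) = lambda = 1.46

1.46, 1.46


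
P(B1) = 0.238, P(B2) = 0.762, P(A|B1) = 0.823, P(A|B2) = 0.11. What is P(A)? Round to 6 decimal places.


P(A) = P(A|B1)*P(B1) + P(A|B2)*P(B2)
P(A|B1)*P(B1) = 0.823 * 0.238 = 0.195874
P(A|B2)*P(B2) = 0.11 * 0.762 = 0.08382
P(A) = 0.195874 + 0.08382 = 0.279694

0.279694


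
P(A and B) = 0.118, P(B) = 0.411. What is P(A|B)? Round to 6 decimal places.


P(A|B) = P(A and B) / P(B) = 0.118 / 0.411 = 118/411 ≈ 0.28710462

0.287105


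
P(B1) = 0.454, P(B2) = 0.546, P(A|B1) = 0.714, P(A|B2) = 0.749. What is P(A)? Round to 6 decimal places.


P(A) = P(A|B1)*P(B1) + P(A|B2)*P(B2)
P(A|B1)*P(B1) = 0.714 * 0.454 = 0.324156
P(A|B2)*P(B2) = 0.749 * 0.546 = 0.408954
P(A) = 0.324156 + 0.408954 = 0.73311

0.733110


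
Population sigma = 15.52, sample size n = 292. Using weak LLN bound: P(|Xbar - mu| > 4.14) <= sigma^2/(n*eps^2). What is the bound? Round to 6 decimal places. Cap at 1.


bound = min(1, sigma^2/(n*eps^2))
sigma^2 = 15.52^2 = 240.8704
n*eps^2 = 292 * 4.14^2 = 292 * 17.1396 = 5004.7632
sigma^2/(n*eps^2) = 240.8704 / 5004.7632 ≈ 0.04812823

0.048128


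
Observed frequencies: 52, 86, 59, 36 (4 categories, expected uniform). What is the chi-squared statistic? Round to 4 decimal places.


chi2 = sum((O-E)^2/E), E = total/4
total = 233, E = 233/4 = 58.25
(52 - 58.25)^2 / 58.25 = 39.0625 / 58.25 = 625/932 ≈ 0.670601
(86 - 58.25)^2 / 58.25 = 770.0625 / 58.25 = 12321/932 ≈ 13.219957
(59 - 58.25)^2 / 58.25 = 0.5625 / 58.25 = 9/932 ≈ 0.009657
(36 - 58.25)^2 / 58.25 = 495.0625 / 58.25 = 7921/932 ≈ 8.498927
chi2 = 5219/233 ≈ 22.399142

22.3991


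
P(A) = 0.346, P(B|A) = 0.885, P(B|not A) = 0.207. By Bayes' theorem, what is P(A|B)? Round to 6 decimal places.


P(A|B) = P(B|A)*P(A) / P(B), P(B) = P(B|A)*P(A) + P(B|not A)*P(not A)
P(B|A)*P(A) = 0.885 * 0.346 = 0.30621
P(B|not A)*P(not A) = 0.207 * 0.654 = 0.135378
P(B) = 0.30621 + 0.135378 = 0.441588
P(A|B) = 0.30621 / 0.441588 ≈ 0.69342917

0.693429


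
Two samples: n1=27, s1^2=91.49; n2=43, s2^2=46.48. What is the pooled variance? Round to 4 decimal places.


sp^2 = ((n1-1)*s1^2 + (n2-1)*s2^2)/(n1+n2-2)
(n1-1)*s1^2 = 26 * 91.49 = 2378.74
(n2-1)*s2^2 = 42 * 46.48 = 1952.16
numerator = 2378.74 + 1952.16 = 4330.9
n1+n2-2 = 68
sp^2 = 4330.9 / 68 = 43309/680 ≈ 63.689706

63.6897


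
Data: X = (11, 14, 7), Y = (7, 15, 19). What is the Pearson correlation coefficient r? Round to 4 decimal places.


r = sum((xi-xbar)(yi-ybar)) / sqrt(sum((xi-xbar)^2) * sum((yi-ybar)^2))
n = 3, xbar = 32/3 ≈ 10.666667, ybar = 41/3 ≈ 13.666667
Sxy = sum((xi-xbar)(yi-ybar)) = -52/3 ≈ -17.333333
Sxx = sum((xi-xbar)^2) = 74/3 ≈ 24.666667
Syy = sum((yi-ybar)^2) = 224/3 ≈ 74.666667
sqrt(Sxx*Syy) ≈ 42.915939
r = Sxy / sqrt(Sxx*Syy) = -17.333333 / 42.915939 ≈ -0.403890

-0.4039


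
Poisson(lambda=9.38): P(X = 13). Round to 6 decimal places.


P = e^(-lam) * lam^k / k!
e^(-9.38) ≈ 0.00008439520
lam^k = 9.38^13 ≈ 4351479069595.354066
k! = 13! = 6227020800
P = 0.00008439520 * 4351479069595.354066 / 6227020800 ≈ 0.058976

0.058976


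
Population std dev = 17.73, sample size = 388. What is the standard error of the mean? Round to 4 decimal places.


SE = sigma / sqrt(n)
sqrt(388) ≈ 19.697716
SE = 17.73 / 19.697716 ≈ 0.900104

0.9001


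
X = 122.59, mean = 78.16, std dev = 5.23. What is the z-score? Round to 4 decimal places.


z = (X - mu) / sigma
X - mu = 122.59 - 78.16 = 44.43
z = 44.43 / 5.23 = 4443/523 ≈ 8.495220

8.4952


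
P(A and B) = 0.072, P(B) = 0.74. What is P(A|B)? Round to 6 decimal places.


P(A|B) = P(A and B) / P(B) = 0.072 / 0.74 = 18/185 ≈ 0.09729730

0.097297


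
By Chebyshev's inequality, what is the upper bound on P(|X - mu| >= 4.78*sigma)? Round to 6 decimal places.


P <= 1/k^2
k^2 = 4.78^2 = 22.8484
1/k^2 = 1 / 22.8484 ≈ 0.04376674

0.043767


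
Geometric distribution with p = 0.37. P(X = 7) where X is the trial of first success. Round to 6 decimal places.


P = (1-p)^(k-1) * p
(1-p)^(k-1) = 0.63^6 ≈ 0.06252350
P = 0.06252350 * 0.37 ≈ 0.02313370

0.023134


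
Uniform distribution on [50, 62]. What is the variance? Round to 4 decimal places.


Var = (b-a)^2 / 12
(b-a)^2 = (62 - 50)^2 = 144
Var = 144/12 = 12

12.0000


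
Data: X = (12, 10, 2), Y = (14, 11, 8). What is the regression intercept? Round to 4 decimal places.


a = ybar - b*xbar, where b = sum((xi-xbar)(yi-ybar)) / sum((xi-xbar)^2)
n = 3, xbar = 24/3 = 8, ybar = 33/3 = 11
Sxy = sum((xi-xbar)(yi-ybar)) = 30
Sxx = sum((xi-xbar)^2) = 56
b = Sxy / Sxx = 15/28 ≈ 0.535714
a = 11 - 0.535714 * 8 = 47/7 ≈ 6.714286

6.7143


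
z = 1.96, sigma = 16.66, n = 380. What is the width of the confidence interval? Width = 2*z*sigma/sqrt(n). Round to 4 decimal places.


width = 2*z*sigma/sqrt(n)
2*z*sigma = 2 * 1.96 * 16.66 = 65.3072
sqrt(380) ≈ 19.493589
width = 65.3072 / 19.493589 ≈ 3.350189

3.3502


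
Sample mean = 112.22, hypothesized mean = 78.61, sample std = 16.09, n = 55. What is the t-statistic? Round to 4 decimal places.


t = (xbar - mu0) / (s/sqrt(n))
xbar - mu0 = 112.22 - 78.61 = 33.61
sqrt(55) ≈ 7.41619849
s/sqrt(n) = 16.09 / 7.41619849 ≈ 2.16957516
t = 33.61 / 2.16957516 ≈ 15.491512

15.4915


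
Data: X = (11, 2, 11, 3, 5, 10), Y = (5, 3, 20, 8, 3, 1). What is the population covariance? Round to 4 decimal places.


Cov = (1/n)*sum((xi-xbar)(yi-ybar))
n = 6, xbar = 42/6 = 7, ybar = 40/6 = 20/3 ≈ 6.666667
sum((xi-xbar)(yi-ybar)) = 50
Cov = 50 / 6 = 25/3 ≈ 8.333333

8.3333


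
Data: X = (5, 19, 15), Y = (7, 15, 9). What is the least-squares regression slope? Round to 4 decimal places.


b = sum((xi-xbar)(yi-ybar)) / sum((xi-xbar)^2)
n = 3, xbar = 39/3 = 13, ybar = 31/3 ≈ 10.333333
Sxy = sum((xi-xbar)(yi-ybar)) = 52
Sxx = sum((xi-xbar)^2) = 104
b = Sxy / Sxx = 0.5

0.5000


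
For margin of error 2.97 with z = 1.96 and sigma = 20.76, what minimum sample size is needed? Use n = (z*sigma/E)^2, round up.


z*sigma/E = 1.96 * 20.76 / 2.97 = 33908/2475 ≈ 13.700202
(z*sigma/E)^2 ≈ 187.695535
round up: n = 188

188


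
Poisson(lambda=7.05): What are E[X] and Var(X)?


E[X] = Var(X) = lambda = 7.05

7.05, 7.05


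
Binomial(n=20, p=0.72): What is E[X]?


E[X] = n*p = 20 * 0.72 = 14.4

14.4


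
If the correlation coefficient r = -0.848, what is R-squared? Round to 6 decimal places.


R^2 = r^2 = (-0.848)^2 = 0.719104

0.719104


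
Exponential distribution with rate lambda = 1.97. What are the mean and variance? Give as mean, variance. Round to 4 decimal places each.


mean = 1/lam, var = 1/lam^2
mean = 1 / 1.97 = 100/197 ≈ 0.507614
lam^2 = 1.97^2 = 3.8809
var = 1 / 3.8809 ≈ 0.257672

0.5076, 0.2577


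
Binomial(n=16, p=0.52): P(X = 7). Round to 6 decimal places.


P = C(n,k) * p^k * (1-p)^(n-k)
C(16,7) = 11440
p^k = 0.52^7 ≈ 0.01028072
(1-p)^(n-k) = 0.48^9 ≈ 0.001352605
P = 11440 * 0.01028072 * 0.001352605 ≈ 0.159082

0.159082


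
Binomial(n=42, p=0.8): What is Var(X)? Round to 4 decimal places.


Var = n*p*(1-p) = 42 * 0.8 * 0.2 = 6.72

6.7200


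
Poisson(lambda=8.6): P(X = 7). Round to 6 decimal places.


P = e^(-lam) * lam^k / k!
e^(-8.6) ≈ 0.0001841058
lam^k = 8.6^7 ≈ 3479278.222170
k! = 7! = 5040
P = 0.0001841058 * 3479278.222170 / 5040 ≈ 0.127094

0.127094


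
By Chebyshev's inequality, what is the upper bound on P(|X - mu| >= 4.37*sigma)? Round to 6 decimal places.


P <= 1/k^2
k^2 = 4.37^2 = 19.0969
1/k^2 = 1 / 19.0969 ≈ 0.05236452

0.052365


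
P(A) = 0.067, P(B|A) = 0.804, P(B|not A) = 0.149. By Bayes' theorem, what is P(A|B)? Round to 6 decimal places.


P(A|B) = P(B|A)*P(A) / P(B), P(B) = P(B|A)*P(A) + P(B|not A)*P(not A)
P(B|A)*P(A) = 0.804 * 0.067 = 0.053868
P(B|not A)*P(not A) = 0.149 * 0.933 = 0.139017
P(B) = 0.053868 + 0.139017 = 0.192885
P(A|B) = 0.053868 / 0.192885 ≈ 0.27927522

0.279275


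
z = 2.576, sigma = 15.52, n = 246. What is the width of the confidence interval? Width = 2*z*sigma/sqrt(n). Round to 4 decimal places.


width = 2*z*sigma/sqrt(n)
2*z*sigma = 2 * 2.576 * 15.52 = 79.95904
sqrt(246) ≈ 15.684387
width = 79.95904 / 15.684387 ≈ 5.098002

5.0980


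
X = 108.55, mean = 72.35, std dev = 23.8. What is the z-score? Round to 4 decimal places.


z = (X - mu) / sigma
X - mu = 108.55 - 72.35 = 36.2
z = 36.2 / 23.8 = 181/119 ≈ 1.521008

1.5210


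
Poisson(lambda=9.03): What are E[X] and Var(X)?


E[X] = Var(X) = lambda = 9.03

9.03, 9.03


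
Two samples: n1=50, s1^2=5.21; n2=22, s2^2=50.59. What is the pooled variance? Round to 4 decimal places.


sp^2 = ((n1-1)*s1^2 + (n2-1)*s2^2)/(n1+n2-2)
(n1-1)*s1^2 = 49 * 5.21 = 255.29
(n2-1)*s2^2 = 21 * 50.59 = 1062.39
numerator = 255.29 + 1062.39 = 1317.68
n1+n2-2 = 70
sp^2 = 1317.68 / 70 = 18.824

18.8240


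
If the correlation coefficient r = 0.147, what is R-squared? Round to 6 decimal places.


R^2 = r^2 = (0.147)^2 = 0.021609

0.021609


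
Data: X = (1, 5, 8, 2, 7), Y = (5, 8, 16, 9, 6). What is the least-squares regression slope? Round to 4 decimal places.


b = sum((xi-xbar)(yi-ybar)) / sum((xi-xbar)^2)
n = 5, xbar = 23/5 = 4.6, ybar = 44/5 = 8.8
Sxy = sum((xi-xbar)(yi-ybar)) = 30.6
Sxx = sum((xi-xbar)^2) = 37.2
b = Sxy / Sxx = 51/62 ≈ 0.822581

0.8226


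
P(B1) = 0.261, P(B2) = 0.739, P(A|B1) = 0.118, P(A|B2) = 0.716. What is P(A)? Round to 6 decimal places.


P(A) = P(A|B1)*P(B1) + P(A|B2)*P(B2)
P(A|B1)*P(B1) = 0.118 * 0.261 = 0.030798
P(A|B2)*P(B2) = 0.716 * 0.739 = 0.529124
P(A) = 0.030798 + 0.529124 = 0.559922

0.559922


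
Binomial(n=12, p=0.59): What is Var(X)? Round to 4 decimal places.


Var = n*p*(1-p) = 12 * 0.59 * 0.41 = 2.9028

2.9028


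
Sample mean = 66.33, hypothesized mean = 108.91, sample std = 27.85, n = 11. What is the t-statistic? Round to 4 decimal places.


t = (xbar - mu0) / (s/sqrt(n))
xbar - mu0 = 66.33 - 108.91 = -42.58
sqrt(11) ≈ 3.31662479
s/sqrt(n) = 27.85 / 3.31662479 ≈ 8.39709095
t = -42.58 / 8.39709095 ≈ -5.070804

-5.0708


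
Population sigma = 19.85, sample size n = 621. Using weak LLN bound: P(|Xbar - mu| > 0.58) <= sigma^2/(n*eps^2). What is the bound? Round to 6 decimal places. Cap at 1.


bound = min(1, sigma^2/(n*eps^2))
sigma^2 = 19.85^2 = 394.0225
n*eps^2 = 621 * 0.58^2 = 621 * 0.3364 = 208.9044
sigma^2/(n*eps^2) = 394.0225 / 208.9044 ≈ 1.88613787
this exceeds 1, so the bound is capped at 1

1.000000


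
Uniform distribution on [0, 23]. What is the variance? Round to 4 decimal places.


Var = (b-a)^2 / 12
(b-a)^2 = (23 - 0)^2 = 529
Var = 529/12 ≈ 44.083333

44.0833


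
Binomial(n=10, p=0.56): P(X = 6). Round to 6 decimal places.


P = C(n,k) * p^k * (1-p)^(n-k)
C(10,6) = 210
p^k = 0.56^6 ≈ 0.03084098
(1-p)^(n-k) = 0.44^4 = 0.03748096
P = 210 * 0.03084098 * 0.03748096 ≈ 0.242749

0.242749


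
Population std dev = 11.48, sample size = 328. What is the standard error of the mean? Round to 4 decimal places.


SE = sigma / sqrt(n)
sqrt(328) ≈ 18.110770
SE = 11.48 / 18.110770 ≈ 0.633877

0.6339


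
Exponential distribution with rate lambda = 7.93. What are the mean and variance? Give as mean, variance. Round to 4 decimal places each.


mean = 1/lam, var = 1/lam^2
mean = 1 / 7.93 = 100/793 ≈ 0.126103
lam^2 = 7.93^2 = 62.8849
var = 1 / 62.8849 ≈ 0.015902

0.1261, 0.0159


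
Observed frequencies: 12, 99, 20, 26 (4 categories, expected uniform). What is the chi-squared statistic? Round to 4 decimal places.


chi2 = sum((O-E)^2/E), E = total/4
total = 157, E = 157/4 = 39.25
(12 - 39.25)^2 / 39.25 = 742.5625 / 39.25 = 11881/628 ≈ 18.918790
(99 - 39.25)^2 / 39.25 = 3570.0625 / 39.25 = 57121/628 ≈ 90.957006
(20 - 39.25)^2 / 39.25 = 370.5625 / 39.25 = 5929/628 ≈ 9.441083
(26 - 39.25)^2 / 39.25 = 175.5625 / 39.25 = 2809/628 ≈ 4.472930
chi2 = 19435/157 ≈ 123.789809

123.7898


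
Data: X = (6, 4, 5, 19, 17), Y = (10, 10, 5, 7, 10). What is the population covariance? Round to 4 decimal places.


Cov = (1/n)*sum((xi-xbar)(yi-ybar))
n = 5, xbar = 51/5 = 10.2, ybar = 42/5 = 8.4
sum((xi-xbar)(yi-ybar)) = -0.4
Cov = -0.4 / 5 = -0.08

-0.0800


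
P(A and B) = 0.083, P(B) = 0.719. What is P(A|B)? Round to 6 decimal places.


P(A|B) = P(A and B) / P(B) = 0.083 / 0.719 = 83/719 ≈ 0.11543811

0.115438


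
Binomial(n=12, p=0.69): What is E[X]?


E[X] = n*p = 12 * 0.69 = 8.28

8.28


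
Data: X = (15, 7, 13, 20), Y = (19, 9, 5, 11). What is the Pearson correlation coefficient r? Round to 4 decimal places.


r = sum((xi-xbar)(yi-ybar)) / sqrt(sum((xi-xbar)^2) * sum((yi-ybar)^2))
n = 4, xbar = 55/4 = 13.75, ybar = 44/4 = 11
Sxy = sum((xi-xbar)(yi-ybar)) = 28
Sxx = sum((xi-xbar)^2) = 86.75
Syy = sum((yi-ybar)^2) = 104
sqrt(Sxx*Syy) ≈ 94.984209
r = Sxy / sqrt(Sxx*Syy) = 28 / 94.984209 ≈ 0.294786

0.2948


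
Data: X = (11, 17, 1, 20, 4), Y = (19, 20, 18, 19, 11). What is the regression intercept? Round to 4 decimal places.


a = ybar - b*xbar, where b = sum((xi-xbar)(yi-ybar)) / sum((xi-xbar)^2)
n = 5, xbar = 53/5 = 10.6, ybar = 87/5 = 17.4
Sxy = sum((xi-xbar)(yi-ybar)) = 68.8
Sxx = sum((xi-xbar)^2) = 265.2
b = Sxy / Sxx = 172/663 ≈ 0.259427
a = 17.4 - 0.259427 * 10.6 = 9713/663 ≈ 14.650075

14.6501


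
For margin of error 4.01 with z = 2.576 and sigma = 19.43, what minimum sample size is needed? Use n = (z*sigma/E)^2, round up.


z*sigma/E = 2.576 * 19.43 / 4.01 ≈ 12.481716
(z*sigma/E)^2 ≈ 155.793227
round up: n = 156

156


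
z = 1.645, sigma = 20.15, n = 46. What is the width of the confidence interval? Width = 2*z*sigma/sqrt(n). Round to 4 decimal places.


width = 2*z*sigma/sqrt(n)
2*z*sigma = 2 * 1.645 * 20.15 = 66.2935
sqrt(46) ≈ 6.782330
width = 66.2935 / 6.782330 ≈ 9.774443

9.7744


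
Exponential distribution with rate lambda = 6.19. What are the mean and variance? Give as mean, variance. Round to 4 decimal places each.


mean = 1/lam, var = 1/lam^2
mean = 1 / 6.19 = 100/619 ≈ 0.161551
lam^2 = 6.19^2 = 38.3161
var = 1 / 38.3161 ≈ 0.026099

0.1616, 0.0261


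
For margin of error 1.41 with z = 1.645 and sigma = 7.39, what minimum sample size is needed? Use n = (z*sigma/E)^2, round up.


z*sigma/E = 1.645 * 7.39 / 1.41 = 5173/600 ≈ 8.621667
(z*sigma/E)^2 ≈ 74.333136
round up: n = 75

75


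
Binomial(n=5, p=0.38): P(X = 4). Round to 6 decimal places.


P = C(n,k) * p^k * (1-p)^(n-k)
C(5,4) = 5
p^k = 0.38^4 = 0.02085136
(1-p)^(n-k) = 0.62^1 = 0.62
P = 5 * 0.02085136 * 0.62 ≈ 0.064639

0.064639


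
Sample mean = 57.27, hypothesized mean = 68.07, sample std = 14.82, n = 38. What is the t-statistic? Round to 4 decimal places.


t = (xbar - mu0) / (s/sqrt(n))
xbar - mu0 = 57.27 - 68.07 = -10.8
sqrt(38) ≈ 6.16441400
s/sqrt(n) = 14.82 / 6.16441400 ≈ 2.40412146
t = -10.8 / 2.40412146 ≈ -4.492286

-4.4923


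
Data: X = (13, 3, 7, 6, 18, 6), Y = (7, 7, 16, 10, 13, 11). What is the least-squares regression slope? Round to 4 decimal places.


b = sum((xi-xbar)(yi-ybar)) / sum((xi-xbar)^2)
n = 6, xbar = 53/6 ≈ 8.833333, ybar = 64/6 = 32/3 ≈ 10.666667
Sxy = sum((xi-xbar)(yi-ybar)) = 56/3 ≈ 18.666667
Sxx = sum((xi-xbar)^2) = 929/6 ≈ 154.833333
b = Sxy / Sxx = 112/929 ≈ 0.120560

0.1206


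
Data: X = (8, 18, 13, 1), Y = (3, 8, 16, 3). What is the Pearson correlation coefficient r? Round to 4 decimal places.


r = sum((xi-xbar)(yi-ybar)) / sqrt(sum((xi-xbar)^2) * sum((yi-ybar)^2))
n = 4, xbar = 40/4 = 10, ybar = 30/4 = 7.5
Sxy = sum((xi-xbar)(yi-ybar)) = 79
Sxx = sum((xi-xbar)^2) = 158
Syy = sum((yi-ybar)^2) = 113
sqrt(Sxx*Syy) ≈ 133.618861
r = Sxy / sqrt(Sxx*Syy) = 79 / 133.618861 ≈ 0.591234

0.5912


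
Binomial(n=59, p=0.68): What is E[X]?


E[X] = n*p = 59 * 0.68 = 40.12

40.12


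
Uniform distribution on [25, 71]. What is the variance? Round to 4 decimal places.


Var = (b-a)^2 / 12
(b-a)^2 = (71 - 25)^2 = 2116
Var = 2116/12 ≈ 176.333333

176.3333


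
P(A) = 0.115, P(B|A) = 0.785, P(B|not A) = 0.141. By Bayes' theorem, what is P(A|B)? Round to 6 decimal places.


P(A|B) = P(B|A)*P(A) / P(B), P(B) = P(B|A)*P(A) + P(B|not A)*P(not A)
P(B|A)*P(A) = 0.785 * 0.115 = 0.090275
P(B|not A)*P(not A) = 0.141 * 0.885 = 0.124785
P(B) = 0.090275 + 0.124785 = 0.21506
P(A|B) = 0.090275 / 0.21506 ≈ 0.41976658

0.419767


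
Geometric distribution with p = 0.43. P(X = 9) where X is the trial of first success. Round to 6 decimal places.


P = (1-p)^(k-1) * p
(1-p)^(k-1) = 0.57^8 ≈ 0.01114292
P = 0.01114292 * 0.43 ≈ 0.004791454

0.004791


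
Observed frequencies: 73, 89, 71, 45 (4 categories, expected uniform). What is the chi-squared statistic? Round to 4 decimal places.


chi2 = sum((O-E)^2/E), E = total/4
total = 278, E = 278/4 = 69.5
(73 - 69.5)^2 / 69.5 = 12.25 / 69.5 = 49/278 ≈ 0.176259
(89 - 69.5)^2 / 69.5 = 380.25 / 69.5 = 1521/278 ≈ 5.471223
(71 - 69.5)^2 / 69.5 = 2.25 / 69.5 = 9/278 ≈ 0.032374
(45 - 69.5)^2 / 69.5 = 600.25 / 69.5 = 2401/278 ≈ 8.636691
chi2 = 1990/139 ≈ 14.316547

14.3165


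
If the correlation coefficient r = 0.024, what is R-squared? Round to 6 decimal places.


R^2 = r^2 = (0.024)^2 = 0.000576

0.000576


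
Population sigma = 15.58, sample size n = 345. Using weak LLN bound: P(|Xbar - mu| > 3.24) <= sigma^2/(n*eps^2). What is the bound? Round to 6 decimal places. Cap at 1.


bound = min(1, sigma^2/(n*eps^2))
sigma^2 = 15.58^2 = 242.7364
n*eps^2 = 345 * 3.24^2 = 345 * 10.4976 = 3621.672
sigma^2/(n*eps^2) = 242.7364 / 3621.672 ≈ 0.06702330

0.067023


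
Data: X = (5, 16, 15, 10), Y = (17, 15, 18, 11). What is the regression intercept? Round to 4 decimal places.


a = ybar - b*xbar, where b = sum((xi-xbar)(yi-ybar)) / sum((xi-xbar)^2)
n = 4, xbar = 46/4 = 11.5, ybar = 61/4 = 15.25
Sxy = sum((xi-xbar)(yi-ybar)) = 3.5
Sxx = sum((xi-xbar)^2) = 77
b = Sxy / Sxx = 1/22 ≈ 0.045455
a = 15.25 - 0.045455 * 11.5 = 162/11 ≈ 14.727273

14.7273


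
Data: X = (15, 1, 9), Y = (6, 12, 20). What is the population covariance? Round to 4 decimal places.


Cov = (1/n)*sum((xi-xbar)(yi-ybar))
n = 3, xbar = 25/3 ≈ 8.333333, ybar = 38/3 ≈ 12.666667
sum((xi-xbar)(yi-ybar)) = -104/3 ≈ -34.666667
Cov = -34.666667 / 3 = -104/9 ≈ -11.555556

-11.5556


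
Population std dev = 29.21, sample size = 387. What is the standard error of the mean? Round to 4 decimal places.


SE = sigma / sqrt(n)
sqrt(387) ≈ 19.672316
SE = 29.21 / 19.672316 ≈ 1.484828

1.4848


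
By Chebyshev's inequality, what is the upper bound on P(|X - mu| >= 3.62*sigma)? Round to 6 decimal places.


P <= 1/k^2
k^2 = 3.62^2 = 13.1044
1/k^2 = 1 / 13.1044 ≈ 0.07631025

0.076310


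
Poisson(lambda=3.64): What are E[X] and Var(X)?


E[X] = Var(X) = lambda = 3.64

3.64, 3.64


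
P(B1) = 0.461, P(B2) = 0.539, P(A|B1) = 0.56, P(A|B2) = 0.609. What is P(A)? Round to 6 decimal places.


P(A) = P(A|B1)*P(B1) + P(A|B2)*P(B2)
P(A|B1)*P(B1) = 0.56 * 0.461 = 0.25816
P(A|B2)*P(B2) = 0.609 * 0.539 = 0.328251
P(A) = 0.25816 + 0.328251 = 0.586411

0.586411


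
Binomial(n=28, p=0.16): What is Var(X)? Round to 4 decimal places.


Var = n*p*(1-p) = 28 * 0.16 * 0.84 = 3.7632

3.7632


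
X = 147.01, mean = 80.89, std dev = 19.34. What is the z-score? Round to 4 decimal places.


z = (X - mu) / sigma
X - mu = 147.01 - 80.89 = 66.12
z = 66.12 / 19.34 = 3306/967 ≈ 3.418821

3.4188


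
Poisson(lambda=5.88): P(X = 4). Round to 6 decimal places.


P = e^(-lam) * lam^k / k!
e^(-5.88) ≈ 0.002794785
lam^k = 5.88^4 ≈ 1195.389135
k! = 4! = 24
P = 0.002794785 * 1195.389135 / 24 ≈ 0.139202

0.139202


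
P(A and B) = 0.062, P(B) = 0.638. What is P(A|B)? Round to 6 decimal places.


P(A|B) = P(A and B) / P(B) = 0.062 / 0.638 = 31/319 ≈ 0.09717868

0.097179


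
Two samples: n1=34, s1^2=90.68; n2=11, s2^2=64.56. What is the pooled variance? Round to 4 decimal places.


sp^2 = ((n1-1)*s1^2 + (n2-1)*s2^2)/(n1+n2-2)
(n1-1)*s1^2 = 33 * 90.68 = 2992.44
(n2-1)*s2^2 = 10 * 64.56 = 645.6
numerator = 2992.44 + 645.6 = 3638.04
n1+n2-2 = 43
sp^2 = 3638.04 / 43 = 90951/1075 ≈ 84.605581

84.6056


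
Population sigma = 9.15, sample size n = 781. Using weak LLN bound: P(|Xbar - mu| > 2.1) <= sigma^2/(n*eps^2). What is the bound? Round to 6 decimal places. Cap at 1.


bound = min(1, sigma^2/(n*eps^2))
sigma^2 = 9.15^2 = 83.7225
n*eps^2 = 781 * 2.1^2 = 781 * 4.41 = 3444.21
sigma^2/(n*eps^2) = 83.7225 / 3444.21 ≈ 0.02430819

0.024308


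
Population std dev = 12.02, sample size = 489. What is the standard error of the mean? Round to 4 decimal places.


SE = sigma / sqrt(n)
sqrt(489) ≈ 22.113344
SE = 12.02 / 22.113344 ≈ 0.543563

0.5436


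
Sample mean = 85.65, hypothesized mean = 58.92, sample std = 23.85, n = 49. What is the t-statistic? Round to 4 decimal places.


t = (xbar - mu0) / (s/sqrt(n))
xbar - mu0 = 85.65 - 58.92 = 26.73
sqrt(49) = 7
s/sqrt(n) = 23.85 / 7 = 477/140 ≈ 3.40714286
t = 26.73 / 3.40714286 = 2079/265 ≈ 7.845283

7.8453


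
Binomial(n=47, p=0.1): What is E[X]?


E[X] = n*p = 47 * 0.1 = 4.7

4.7


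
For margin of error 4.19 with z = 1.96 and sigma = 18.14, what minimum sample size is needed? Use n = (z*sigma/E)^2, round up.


z*sigma/E = 1.96 * 18.14 / 4.19 ≈ 8.485537
(z*sigma/E)^2 ≈ 72.004338
round up: n = 73

73


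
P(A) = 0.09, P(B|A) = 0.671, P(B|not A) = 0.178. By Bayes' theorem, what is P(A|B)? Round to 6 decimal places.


P(A|B) = P(B|A)*P(A) / P(B), P(B) = P(B|A)*P(A) + P(B|not A)*P(not A)
P(B|A)*P(A) = 0.671 * 0.09 = 0.06039
P(B|not A)*P(not A) = 0.178 * 0.91 = 0.16198
P(B) = 0.06039 + 0.16198 = 0.22237
P(A|B) = 0.06039 / 0.22237 ≈ 0.27157440

0.271574


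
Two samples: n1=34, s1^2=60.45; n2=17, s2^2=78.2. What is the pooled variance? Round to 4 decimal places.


sp^2 = ((n1-1)*s1^2 + (n2-1)*s2^2)/(n1+n2-2)
(n1-1)*s1^2 = 33 * 60.45 = 1994.85
(n2-1)*s2^2 = 16 * 78.2 = 1251.2
numerator = 1994.85 + 1251.2 = 3246.05
n1+n2-2 = 49
sp^2 = 3246.05 / 49 = 64921/980 ≈ 66.245918

66.2459


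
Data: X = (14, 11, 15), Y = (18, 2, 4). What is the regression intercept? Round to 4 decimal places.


a = ybar - b*xbar, where b = sum((xi-xbar)(yi-ybar)) / sum((xi-xbar)^2)
n = 3, xbar = 40/3 ≈ 13.333333, ybar = 24/3 = 8
Sxy = sum((xi-xbar)(yi-ybar)) = 14
Sxx = sum((xi-xbar)^2) = 26/3 ≈ 8.666667
b = Sxy / Sxx = 21/13 ≈ 1.615385
a = 8 - 1.615385 * 13.333333 = -176/13 ≈ -13.538462

-13.5385


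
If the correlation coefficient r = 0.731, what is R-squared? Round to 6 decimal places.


R^2 = r^2 = (0.731)^2 = 0.534361

0.534361


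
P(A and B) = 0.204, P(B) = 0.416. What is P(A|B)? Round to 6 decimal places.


P(A|B) = P(A and B) / P(B) = 0.204 / 0.416 = 51/104 ≈ 0.49038462

0.490385


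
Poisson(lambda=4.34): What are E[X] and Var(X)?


E[X] = Var(X) = lambda = 4.34

4.34, 4.34


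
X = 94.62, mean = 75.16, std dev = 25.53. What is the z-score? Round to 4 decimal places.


z = (X - mu) / sigma
X - mu = 94.62 - 75.16 = 19.46
z = 19.46 / 25.53 = 1946/2553 ≈ 0.762241

0.7622


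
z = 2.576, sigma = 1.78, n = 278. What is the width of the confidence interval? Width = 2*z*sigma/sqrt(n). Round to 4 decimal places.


width = 2*z*sigma/sqrt(n)
2*z*sigma = 2 * 2.576 * 1.78 = 9.17056
sqrt(278) ≈ 16.673332
width = 9.17056 / 16.673332 ≈ 0.550014

0.5500


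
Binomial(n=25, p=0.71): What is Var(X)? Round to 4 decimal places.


Var = n*p*(1-p) = 25 * 0.71 * 0.29 = 5.1475

5.1475


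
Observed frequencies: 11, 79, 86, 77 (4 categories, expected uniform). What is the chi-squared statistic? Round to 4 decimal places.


chi2 = sum((O-E)^2/E), E = total/4
total = 253, E = 253/4 = 63.25
(11 - 63.25)^2 / 63.25 = 2730.0625 / 63.25 = 3971/92 ≈ 43.163043
(79 - 63.25)^2 / 63.25 = 248.0625 / 63.25 = 3969/1012 ≈ 3.921937
(86 - 63.25)^2 / 63.25 = 517.5625 / 63.25 = 8281/1012 ≈ 8.182806
(77 - 63.25)^2 / 63.25 = 189.0625 / 63.25 = 275/92 ≈ 2.989130
chi2 = 14739/253 ≈ 58.256917

58.2569
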